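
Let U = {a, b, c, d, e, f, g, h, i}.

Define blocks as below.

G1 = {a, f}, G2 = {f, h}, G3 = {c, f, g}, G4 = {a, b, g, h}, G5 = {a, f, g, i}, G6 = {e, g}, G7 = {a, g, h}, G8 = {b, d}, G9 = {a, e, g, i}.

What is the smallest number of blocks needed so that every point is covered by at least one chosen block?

Take {G3, G7, G8, G9}. Their union is {a, b, c, d, e, f, g, h, i}, which is all 9 points.
No 3 of the 9 blocks cover everything (all 84 combinations miss at least one point), so 4 is optimal.

4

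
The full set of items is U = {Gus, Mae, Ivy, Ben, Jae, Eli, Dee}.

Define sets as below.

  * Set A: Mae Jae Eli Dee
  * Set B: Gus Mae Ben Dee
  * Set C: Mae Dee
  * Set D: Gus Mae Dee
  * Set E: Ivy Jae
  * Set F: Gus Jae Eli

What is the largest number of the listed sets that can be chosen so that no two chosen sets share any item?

C, E are pairwise disjoint (C={Mae,Dee}; E={Ivy,Jae}).
Every remaining set overlaps one of these, and no 3 of the listed sets are pairwise disjoint, so 2 is the maximum.

2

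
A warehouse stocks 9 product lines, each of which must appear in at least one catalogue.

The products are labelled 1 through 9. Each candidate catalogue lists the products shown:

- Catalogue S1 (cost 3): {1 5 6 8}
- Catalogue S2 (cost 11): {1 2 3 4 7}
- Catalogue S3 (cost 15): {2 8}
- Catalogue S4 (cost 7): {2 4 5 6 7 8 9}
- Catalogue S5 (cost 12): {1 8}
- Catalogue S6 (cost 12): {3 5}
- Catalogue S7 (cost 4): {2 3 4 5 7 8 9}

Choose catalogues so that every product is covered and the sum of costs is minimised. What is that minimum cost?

S1, S7 together cover every product (S1 ∪ S7 = {1, 2, 3, 4, 5, 6, 7, 8, 9}); total cost 3 + 4 = 7.
No covering selection has total cost below 7.

7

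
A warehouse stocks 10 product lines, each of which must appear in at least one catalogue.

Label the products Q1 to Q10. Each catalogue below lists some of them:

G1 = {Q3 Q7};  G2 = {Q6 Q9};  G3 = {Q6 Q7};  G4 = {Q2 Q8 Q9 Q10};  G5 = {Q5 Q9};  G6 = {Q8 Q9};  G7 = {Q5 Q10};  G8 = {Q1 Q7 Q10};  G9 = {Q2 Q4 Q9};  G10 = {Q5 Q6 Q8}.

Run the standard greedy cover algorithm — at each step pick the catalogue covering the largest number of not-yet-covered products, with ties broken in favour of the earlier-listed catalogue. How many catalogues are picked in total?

5

Greedy: pick G4 (covers 4 new) → pick G1 (covers 2 new) → pick G10 (covers 2 new) → pick G8 (covers 1 new) → pick G9 (covers 1 new). Total picks: 5.
(The true minimum cover uses only 4 catalogues, so greedy is not optimal here.)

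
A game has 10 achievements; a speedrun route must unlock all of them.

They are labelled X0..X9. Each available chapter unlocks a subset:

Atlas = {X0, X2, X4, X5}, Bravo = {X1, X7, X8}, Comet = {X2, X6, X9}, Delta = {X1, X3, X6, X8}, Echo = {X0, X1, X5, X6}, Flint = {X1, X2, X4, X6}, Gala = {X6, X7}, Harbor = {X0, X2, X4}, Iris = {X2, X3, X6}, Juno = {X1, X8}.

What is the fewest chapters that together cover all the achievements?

4

Atlas and Bravo and Comet and Iris together: Atlas ∪ Bravo ∪ Comet ∪ Iris = {X0, X1, X2, X3, X4, X5, X6, X7, X8, X9} — every achievement is covered.
Only Comet contains X9, so Comet is forced; the remaining 7 achievements need at least 3 more chapters (each remaining chapter adds at most 3) — so at least 4 chapters are needed, and 4 is optimal.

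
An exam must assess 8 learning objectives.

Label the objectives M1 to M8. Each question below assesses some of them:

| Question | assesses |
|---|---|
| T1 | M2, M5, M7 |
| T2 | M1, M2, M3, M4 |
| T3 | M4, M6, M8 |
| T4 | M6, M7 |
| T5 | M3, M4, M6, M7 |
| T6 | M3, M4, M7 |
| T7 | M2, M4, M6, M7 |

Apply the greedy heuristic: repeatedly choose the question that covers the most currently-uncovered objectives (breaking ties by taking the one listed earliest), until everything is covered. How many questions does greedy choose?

3

Greedy: pick T2 (covers 4 new) → pick T1 (covers 2 new) → pick T3 (covers 2 new). Total picks: 3.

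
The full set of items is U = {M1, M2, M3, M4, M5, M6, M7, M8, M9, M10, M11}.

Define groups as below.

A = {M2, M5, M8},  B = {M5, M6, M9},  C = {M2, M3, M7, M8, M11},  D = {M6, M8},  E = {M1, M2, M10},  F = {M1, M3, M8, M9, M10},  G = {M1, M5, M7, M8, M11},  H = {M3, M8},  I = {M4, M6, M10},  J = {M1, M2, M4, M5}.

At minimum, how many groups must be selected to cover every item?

B and C and E and I together: B ∪ C ∪ E ∪ I = {M1, M2, M3, M4, M5, M6, M7, M8, M9, M10, M11} — every item is covered.
No 3 of the 10 groups cover everything (all 120 combinations miss at least one item), so 4 is optimal.

4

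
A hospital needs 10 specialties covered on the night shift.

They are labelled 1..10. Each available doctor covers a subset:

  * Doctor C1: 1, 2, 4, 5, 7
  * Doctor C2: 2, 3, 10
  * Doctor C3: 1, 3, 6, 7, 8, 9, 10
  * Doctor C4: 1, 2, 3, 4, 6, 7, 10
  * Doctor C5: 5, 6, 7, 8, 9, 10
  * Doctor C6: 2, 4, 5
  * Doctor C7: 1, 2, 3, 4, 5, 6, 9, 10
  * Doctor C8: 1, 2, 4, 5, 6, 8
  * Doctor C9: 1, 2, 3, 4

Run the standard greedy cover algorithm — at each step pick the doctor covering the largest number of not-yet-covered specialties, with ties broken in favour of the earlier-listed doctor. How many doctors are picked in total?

Greedy: pick C7 (covers 8 new) → pick C3 (covers 2 new). Total picks: 2.

2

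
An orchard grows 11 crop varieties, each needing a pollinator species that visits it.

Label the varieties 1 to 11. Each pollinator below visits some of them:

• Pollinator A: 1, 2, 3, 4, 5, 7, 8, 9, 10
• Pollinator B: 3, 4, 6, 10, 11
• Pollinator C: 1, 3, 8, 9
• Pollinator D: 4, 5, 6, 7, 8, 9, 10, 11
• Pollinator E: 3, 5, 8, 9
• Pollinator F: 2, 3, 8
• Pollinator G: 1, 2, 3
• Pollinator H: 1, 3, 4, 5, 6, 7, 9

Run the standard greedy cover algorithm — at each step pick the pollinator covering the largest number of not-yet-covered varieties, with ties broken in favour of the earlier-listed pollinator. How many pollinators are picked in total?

Greedy: pick A (covers 9 new) → pick B (covers 2 new). Total picks: 2.

2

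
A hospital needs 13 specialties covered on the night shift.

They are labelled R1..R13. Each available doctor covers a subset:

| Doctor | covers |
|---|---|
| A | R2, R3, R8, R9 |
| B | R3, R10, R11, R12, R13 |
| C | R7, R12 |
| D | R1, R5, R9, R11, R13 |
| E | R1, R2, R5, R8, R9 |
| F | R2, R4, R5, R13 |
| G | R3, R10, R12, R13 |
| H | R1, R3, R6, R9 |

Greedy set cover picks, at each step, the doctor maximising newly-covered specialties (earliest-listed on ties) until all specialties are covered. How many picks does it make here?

5

Greedy: pick B (covers 5 new) → pick E (covers 5 new) → pick C (covers 1 new) → pick F (covers 1 new) → pick H (covers 1 new). Total picks: 5.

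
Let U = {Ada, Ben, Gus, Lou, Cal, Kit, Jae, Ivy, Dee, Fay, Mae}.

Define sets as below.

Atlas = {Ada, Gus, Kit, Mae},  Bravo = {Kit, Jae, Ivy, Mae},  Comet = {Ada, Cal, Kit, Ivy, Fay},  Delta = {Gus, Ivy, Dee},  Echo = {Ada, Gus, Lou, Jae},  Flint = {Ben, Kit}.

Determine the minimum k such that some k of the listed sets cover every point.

5

Bravo, Comet, Delta, Echo, and Flint cover everything between them: the union {Ada, Ben, Gus, Lou, Cal, Kit, Jae, Ivy, Dee, Fay, Mae} is all of U.
No 4 of the 6 sets cover everything (all 15 combinations miss at least one point), so 5 is optimal.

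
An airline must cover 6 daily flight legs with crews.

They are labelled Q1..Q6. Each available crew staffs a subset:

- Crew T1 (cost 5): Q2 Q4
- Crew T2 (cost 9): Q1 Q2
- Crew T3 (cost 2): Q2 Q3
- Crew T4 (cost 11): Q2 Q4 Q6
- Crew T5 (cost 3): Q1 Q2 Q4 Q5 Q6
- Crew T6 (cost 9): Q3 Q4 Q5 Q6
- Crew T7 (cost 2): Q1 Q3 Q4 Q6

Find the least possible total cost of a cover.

T3, T5 together cover every leg (T3 ∪ T5 = {Q1, Q2, Q3, Q4, Q5, Q6}); total cost 2 + 3 = 5.
No covering selection has total cost below 5.

5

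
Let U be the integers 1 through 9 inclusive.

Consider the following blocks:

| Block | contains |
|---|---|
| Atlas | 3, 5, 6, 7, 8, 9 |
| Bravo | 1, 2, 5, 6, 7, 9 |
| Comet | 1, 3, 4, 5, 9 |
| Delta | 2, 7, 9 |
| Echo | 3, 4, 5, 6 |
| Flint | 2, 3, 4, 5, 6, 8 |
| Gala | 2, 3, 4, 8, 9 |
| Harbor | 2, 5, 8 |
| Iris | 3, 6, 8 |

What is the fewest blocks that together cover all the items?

Take {Bravo, Flint}. Their union is {1, 2, 3, 4, 5, 6, 7, 8, 9}, which is all 9 items.
No single block has all 9 items (the largest, Atlas, has 6), so 2 is optimal.

2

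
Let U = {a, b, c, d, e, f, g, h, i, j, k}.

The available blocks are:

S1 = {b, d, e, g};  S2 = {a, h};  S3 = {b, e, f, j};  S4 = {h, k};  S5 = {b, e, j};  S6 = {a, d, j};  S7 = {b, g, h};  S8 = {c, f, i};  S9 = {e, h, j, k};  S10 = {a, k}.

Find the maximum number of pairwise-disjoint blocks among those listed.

S4, S6, S8 are pairwise disjoint (S4={h,k}; S6={a,d,j}; S8={c,f,i}).
Every remaining block overlaps one of these, and no 4 of the listed blocks are pairwise disjoint, so 3 is the maximum.

3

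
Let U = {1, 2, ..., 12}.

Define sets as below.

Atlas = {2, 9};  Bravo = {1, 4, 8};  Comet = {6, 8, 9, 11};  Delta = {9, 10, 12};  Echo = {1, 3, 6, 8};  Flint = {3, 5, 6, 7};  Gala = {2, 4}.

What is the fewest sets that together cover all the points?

Take {Comet, Delta, Echo, Flint, Gala}. Their union is {1, 2, 3, 4, 5, 6, 7, 8, 9, 10, 11, 12}, which is all 12 points.
No 4 of the 7 sets cover everything (all 35 combinations miss at least one point), so 5 is optimal.

5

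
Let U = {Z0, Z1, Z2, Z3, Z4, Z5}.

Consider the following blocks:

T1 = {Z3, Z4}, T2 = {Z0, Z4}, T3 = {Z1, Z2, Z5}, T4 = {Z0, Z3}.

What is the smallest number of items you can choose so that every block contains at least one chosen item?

3

The 3 items {Z0, Z1, Z3} hit every block.
No choice of 2 items meets every block, so 3 is the minimum.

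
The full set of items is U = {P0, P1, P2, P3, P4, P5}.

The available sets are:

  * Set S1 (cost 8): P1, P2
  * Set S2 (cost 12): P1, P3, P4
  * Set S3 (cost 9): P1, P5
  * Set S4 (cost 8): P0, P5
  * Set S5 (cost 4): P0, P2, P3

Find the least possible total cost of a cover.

24

S2, S4, S5 together cover every item (S2 ∪ S4 ∪ S5 = {P0, P1, P2, P3, P4, P5}); total cost 12 + 8 + 4 = 24.
The greedy pick S5, S3, S2 costs 25; no covering selection beats 24.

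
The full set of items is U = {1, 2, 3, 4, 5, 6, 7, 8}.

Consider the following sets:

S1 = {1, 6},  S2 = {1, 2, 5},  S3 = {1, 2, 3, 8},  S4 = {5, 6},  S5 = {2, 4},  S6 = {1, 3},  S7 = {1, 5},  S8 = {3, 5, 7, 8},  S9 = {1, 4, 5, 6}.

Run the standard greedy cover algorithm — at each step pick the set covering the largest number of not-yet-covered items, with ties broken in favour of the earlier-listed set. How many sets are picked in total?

3

Greedy: pick S3 (covers 4 new) → pick S9 (covers 3 new) → pick S8 (covers 1 new). Total picks: 3.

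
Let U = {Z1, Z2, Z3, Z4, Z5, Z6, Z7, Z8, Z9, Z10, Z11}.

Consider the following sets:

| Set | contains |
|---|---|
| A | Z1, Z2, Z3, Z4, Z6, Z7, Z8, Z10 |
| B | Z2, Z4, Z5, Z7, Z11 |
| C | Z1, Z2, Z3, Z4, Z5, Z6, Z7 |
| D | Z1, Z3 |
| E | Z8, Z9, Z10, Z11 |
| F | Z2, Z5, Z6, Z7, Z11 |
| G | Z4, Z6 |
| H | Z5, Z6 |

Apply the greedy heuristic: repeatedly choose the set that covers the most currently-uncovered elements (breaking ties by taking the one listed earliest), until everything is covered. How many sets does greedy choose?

Greedy: pick A (covers 8 new) → pick B (covers 2 new) → pick E (covers 1 new). Total picks: 3.
(The true minimum cover uses only 2 sets, so greedy is not optimal here.)

3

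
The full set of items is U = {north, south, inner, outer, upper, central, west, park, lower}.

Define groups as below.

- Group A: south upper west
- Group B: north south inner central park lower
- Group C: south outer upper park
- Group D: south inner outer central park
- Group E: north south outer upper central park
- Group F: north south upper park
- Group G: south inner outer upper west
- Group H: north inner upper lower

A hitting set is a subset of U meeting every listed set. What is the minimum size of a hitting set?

2

Take T = {south, lower}. Each listed group contains at least one of these, so T is a hitting set of size 2.
No single item lies in every group, so at least 2 are needed and 2 is optimal.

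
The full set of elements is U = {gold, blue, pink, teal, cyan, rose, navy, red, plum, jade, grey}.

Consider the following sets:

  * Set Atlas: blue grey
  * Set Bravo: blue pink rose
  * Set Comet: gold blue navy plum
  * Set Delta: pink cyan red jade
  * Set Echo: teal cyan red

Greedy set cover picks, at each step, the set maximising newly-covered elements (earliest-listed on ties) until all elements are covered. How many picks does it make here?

Greedy: pick Comet (covers 4 new) → pick Delta (covers 4 new) → pick Atlas (covers 1 new) → pick Bravo (covers 1 new) → pick Echo (covers 1 new). Total picks: 5.

5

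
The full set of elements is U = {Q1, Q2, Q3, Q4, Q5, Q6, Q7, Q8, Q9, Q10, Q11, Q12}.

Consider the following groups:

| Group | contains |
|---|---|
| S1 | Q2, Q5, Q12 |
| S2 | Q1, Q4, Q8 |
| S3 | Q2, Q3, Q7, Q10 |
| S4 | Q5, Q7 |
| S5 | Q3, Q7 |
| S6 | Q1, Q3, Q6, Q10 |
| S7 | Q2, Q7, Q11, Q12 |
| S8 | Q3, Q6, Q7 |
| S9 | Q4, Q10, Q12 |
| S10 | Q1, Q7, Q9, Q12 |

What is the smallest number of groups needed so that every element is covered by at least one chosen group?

5

Take {S1, S2, S6, S7, S10}. Their union is {Q1, Q2, Q3, Q4, Q5, Q6, Q7, Q8, Q9, Q10, Q11, Q12}, which is all 12 elements.
No 4 of the 10 groups cover everything (all 210 combinations miss at least one element), so 5 is optimal.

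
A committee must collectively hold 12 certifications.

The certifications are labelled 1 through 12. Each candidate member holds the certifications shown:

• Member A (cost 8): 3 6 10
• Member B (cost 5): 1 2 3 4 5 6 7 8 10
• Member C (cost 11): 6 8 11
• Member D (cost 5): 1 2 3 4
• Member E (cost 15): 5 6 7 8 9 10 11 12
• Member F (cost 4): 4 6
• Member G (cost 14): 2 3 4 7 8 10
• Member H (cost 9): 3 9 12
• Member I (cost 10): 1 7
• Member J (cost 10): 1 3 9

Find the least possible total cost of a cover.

B, E together cover every certification (B ∪ E = {1, 2, 3, 4, 5, 6, 7, 8, 9, 10, 11, 12}); total cost 5 + 15 = 20.
The greedy pick B, H, C costs 25; no covering selection beats 20.

20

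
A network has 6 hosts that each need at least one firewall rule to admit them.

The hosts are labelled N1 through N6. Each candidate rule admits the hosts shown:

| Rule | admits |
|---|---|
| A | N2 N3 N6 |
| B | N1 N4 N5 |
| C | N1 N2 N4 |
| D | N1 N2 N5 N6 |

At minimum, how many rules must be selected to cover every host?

2

A and B together: A ∪ B = {N1, N2, N3, N4, N5, N6} — every host is covered.
No single rule has all 6 hosts (the largest, D, has 4), so 2 is optimal.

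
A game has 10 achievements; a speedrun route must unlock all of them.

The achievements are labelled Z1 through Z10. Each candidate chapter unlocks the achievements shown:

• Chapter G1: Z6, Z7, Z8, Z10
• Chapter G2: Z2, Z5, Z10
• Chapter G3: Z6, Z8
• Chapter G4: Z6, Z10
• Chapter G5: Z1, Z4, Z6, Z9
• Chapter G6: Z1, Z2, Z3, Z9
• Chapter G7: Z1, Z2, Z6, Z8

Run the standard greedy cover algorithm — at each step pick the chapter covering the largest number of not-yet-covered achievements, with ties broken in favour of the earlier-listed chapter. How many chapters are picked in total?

4

Greedy: pick G1 (covers 4 new) → pick G6 (covers 4 new) → pick G2 (covers 1 new) → pick G5 (covers 1 new). Total picks: 4.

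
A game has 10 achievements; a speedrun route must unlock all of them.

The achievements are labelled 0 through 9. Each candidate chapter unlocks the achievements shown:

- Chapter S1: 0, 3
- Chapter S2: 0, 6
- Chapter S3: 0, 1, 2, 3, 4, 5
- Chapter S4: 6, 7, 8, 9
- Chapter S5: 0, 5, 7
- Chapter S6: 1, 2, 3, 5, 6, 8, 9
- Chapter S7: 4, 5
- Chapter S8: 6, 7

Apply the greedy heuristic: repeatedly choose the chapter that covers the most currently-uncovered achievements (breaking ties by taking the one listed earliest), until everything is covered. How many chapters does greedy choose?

3

Greedy: pick S6 (covers 7 new) → pick S3 (covers 2 new) → pick S4 (covers 1 new). Total picks: 3.
(The true minimum cover uses only 2 chapters, so greedy is not optimal here.)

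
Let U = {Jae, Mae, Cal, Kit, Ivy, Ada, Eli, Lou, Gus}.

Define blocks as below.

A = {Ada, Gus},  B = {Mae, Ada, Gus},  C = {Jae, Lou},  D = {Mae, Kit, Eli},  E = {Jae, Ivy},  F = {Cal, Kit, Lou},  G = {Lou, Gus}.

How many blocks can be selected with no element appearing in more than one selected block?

3

A, E, F are pairwise disjoint (A={Ada,Gus}; E={Jae,Ivy}; F={Cal,Kit,Lou}).
Every remaining block overlaps one of these, and no 4 of the listed blocks are pairwise disjoint, so 3 is the maximum.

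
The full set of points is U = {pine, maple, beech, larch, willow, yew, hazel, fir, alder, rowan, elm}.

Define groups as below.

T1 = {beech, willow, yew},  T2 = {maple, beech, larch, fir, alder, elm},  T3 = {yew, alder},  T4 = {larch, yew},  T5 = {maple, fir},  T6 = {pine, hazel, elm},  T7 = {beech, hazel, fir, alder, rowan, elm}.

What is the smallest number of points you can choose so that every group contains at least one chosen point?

H = {maple, yew, elm} meets every group (each contains at least one member of H), and |H| = 3.
The groups T4, T5, T6 are pairwise disjoint, so any hitting set needs a separate point for each — at least 3. Hence 3 is optimal.

3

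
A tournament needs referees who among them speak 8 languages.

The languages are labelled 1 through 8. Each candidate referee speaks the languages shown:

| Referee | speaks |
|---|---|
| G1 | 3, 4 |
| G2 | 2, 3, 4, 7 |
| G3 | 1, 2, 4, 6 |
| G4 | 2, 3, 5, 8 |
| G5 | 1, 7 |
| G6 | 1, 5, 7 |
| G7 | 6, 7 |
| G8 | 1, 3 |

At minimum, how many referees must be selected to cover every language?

G3 and G4 and G6 together: G3 ∪ G4 ∪ G6 = {1, 2, 3, 4, 5, 6, 7, 8} — every language is covered.
Only G4 contains 8, so G4 is forced; the remaining 4 languages need at least 2 more referees (each remaining referee adds at most 3) — so at least 3 referees are needed, and 3 is optimal.

3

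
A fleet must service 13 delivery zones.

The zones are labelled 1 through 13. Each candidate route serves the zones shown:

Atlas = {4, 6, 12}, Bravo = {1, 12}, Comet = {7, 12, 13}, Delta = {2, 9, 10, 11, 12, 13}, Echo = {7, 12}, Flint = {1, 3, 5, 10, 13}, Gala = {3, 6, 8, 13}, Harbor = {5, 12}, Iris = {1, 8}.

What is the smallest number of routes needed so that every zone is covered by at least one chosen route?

Atlas and Comet and Delta and Flint and Iris together: Atlas ∪ Comet ∪ Delta ∪ Flint ∪ Iris = {1, 2, 3, 4, 5, 6, 7, 8, 9, 10, 11, 12, 13} — every zone is covered.
No 4 of the 9 routes cover everything (all 126 combinations miss at least one zone), so 5 is optimal.

5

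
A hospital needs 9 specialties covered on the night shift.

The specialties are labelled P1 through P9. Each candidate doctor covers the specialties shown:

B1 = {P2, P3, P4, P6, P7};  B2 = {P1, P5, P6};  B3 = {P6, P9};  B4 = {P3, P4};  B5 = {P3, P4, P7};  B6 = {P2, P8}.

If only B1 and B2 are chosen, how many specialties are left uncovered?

Union of B1, B2 = {P1, P2, P3, P4, P5, P6, P7}.
Not covered: P8, P9 — 2 specialties.

2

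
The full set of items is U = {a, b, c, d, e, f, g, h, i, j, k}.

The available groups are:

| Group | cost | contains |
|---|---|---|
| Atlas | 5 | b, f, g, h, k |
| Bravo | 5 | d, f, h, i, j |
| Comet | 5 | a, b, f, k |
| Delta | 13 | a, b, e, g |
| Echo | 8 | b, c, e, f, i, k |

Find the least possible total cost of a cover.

23

Atlas, Bravo, Comet, Echo together cover every item (Atlas ∪ Bravo ∪ Comet ∪ Echo = {a, b, c, d, e, f, g, h, i, j, k}); total cost 5 + 5 + 5 + 8 = 23.
No covering selection has total cost below 23.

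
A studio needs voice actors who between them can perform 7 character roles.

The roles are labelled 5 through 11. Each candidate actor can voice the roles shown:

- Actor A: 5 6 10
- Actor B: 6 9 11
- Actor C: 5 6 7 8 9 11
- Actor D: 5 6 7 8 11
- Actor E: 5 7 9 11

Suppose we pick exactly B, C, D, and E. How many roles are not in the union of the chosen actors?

Union of B, C, D, E = {5, 6, 7, 8, 9, 11}.
Not covered: 10 — 1 role.

1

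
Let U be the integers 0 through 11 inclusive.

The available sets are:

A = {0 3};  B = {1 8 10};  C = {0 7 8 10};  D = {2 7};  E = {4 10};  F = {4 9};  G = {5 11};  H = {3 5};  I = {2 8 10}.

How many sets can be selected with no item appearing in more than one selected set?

A, B, D, F, G are pairwise disjoint (A={0,3}; B={1,8,10}; D={2,7}; F={4,9}; G={5,11}).
Every remaining set overlaps one of these, and no 6 of the listed sets are pairwise disjoint, so 5 is the maximum.

5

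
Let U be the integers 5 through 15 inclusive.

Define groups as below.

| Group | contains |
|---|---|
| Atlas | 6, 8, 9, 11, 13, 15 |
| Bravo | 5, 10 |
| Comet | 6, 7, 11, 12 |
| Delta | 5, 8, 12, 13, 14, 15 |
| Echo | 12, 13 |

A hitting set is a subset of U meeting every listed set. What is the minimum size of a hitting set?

3

The 3 elements {5, 6, 13} hit every group.
No choice of 2 elements meets every group, so 3 is the minimum.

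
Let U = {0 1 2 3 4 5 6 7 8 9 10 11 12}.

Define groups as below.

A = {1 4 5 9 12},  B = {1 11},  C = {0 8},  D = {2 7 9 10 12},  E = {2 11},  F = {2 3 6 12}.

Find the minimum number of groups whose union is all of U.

5

Take {A, B, C, D, F}. Their union is {0, 1, 2, 3, 4, 5, 6, 7, 8, 9, 10, 11, 12}, which is all 13 items.
No 4 of the 6 groups cover everything (all 15 combinations miss at least one item), so 5 is optimal.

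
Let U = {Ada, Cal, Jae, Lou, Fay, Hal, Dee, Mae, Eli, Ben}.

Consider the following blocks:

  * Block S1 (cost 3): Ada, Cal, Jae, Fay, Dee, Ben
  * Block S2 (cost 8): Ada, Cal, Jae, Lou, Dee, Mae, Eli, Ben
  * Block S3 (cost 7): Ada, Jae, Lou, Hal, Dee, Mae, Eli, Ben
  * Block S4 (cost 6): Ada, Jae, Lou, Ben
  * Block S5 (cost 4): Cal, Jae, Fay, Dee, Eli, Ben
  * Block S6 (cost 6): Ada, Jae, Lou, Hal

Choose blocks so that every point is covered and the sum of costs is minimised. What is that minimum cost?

S1, S3 together cover every point (S1 ∪ S3 = {Ada, Cal, Jae, Lou, Fay, Hal, Dee, Mae, Eli, Ben}); total cost 3 + 7 = 10.
No covering selection has total cost below 10.

10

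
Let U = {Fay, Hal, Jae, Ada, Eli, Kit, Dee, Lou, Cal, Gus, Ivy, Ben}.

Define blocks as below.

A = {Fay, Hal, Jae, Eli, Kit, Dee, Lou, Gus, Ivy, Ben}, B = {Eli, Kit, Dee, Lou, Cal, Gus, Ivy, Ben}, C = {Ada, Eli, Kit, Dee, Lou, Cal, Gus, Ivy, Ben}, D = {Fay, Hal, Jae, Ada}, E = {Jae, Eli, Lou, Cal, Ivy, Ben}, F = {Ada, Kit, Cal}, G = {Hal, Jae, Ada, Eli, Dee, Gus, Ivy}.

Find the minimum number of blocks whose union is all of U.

2

C and D together: C ∪ D = {Fay, Hal, Jae, Ada, Eli, Kit, Dee, Lou, Cal, Gus, Ivy, Ben} — every point is covered.
No single block has all 12 points (the largest, A, has 10), so 2 is optimal.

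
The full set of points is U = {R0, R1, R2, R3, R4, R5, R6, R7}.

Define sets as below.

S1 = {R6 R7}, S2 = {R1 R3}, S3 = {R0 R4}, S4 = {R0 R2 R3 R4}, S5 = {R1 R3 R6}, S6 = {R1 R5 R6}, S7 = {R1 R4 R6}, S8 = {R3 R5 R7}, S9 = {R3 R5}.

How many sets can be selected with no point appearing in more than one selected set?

3

S1, S2, S3 are pairwise disjoint (S1={R6,R7}; S2={R1,R3}; S3={R0,R4}).
Every remaining set overlaps one of these, and no 4 of the listed sets are pairwise disjoint, so 3 is the maximum.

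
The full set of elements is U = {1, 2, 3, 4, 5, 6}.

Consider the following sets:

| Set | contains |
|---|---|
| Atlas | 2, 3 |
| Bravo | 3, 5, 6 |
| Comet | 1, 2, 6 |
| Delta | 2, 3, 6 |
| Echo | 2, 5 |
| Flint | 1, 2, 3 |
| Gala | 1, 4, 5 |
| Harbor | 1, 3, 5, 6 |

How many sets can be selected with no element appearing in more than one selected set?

Atlas, Gala are pairwise disjoint (Atlas={2,3}; Gala={1,4,5}).
Every remaining set overlaps one of these, and no 3 of the listed sets are pairwise disjoint, so 2 is the maximum.

2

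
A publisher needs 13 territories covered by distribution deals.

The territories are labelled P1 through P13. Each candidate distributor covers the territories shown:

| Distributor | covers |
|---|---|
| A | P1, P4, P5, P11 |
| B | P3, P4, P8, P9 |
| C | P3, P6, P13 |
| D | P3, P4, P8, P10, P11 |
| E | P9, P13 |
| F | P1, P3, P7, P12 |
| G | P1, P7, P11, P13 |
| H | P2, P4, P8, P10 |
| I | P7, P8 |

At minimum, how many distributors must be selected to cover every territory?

5

A and B and C and F and H together: A ∪ B ∪ C ∪ F ∪ H = {P1, P2, P3, P4, P5, P6, P7, P8, P9, P10, P11, P12, P13} — every territory is covered.
No 4 of the 9 distributors cover everything (all 126 combinations miss at least one territory), so 5 is optimal.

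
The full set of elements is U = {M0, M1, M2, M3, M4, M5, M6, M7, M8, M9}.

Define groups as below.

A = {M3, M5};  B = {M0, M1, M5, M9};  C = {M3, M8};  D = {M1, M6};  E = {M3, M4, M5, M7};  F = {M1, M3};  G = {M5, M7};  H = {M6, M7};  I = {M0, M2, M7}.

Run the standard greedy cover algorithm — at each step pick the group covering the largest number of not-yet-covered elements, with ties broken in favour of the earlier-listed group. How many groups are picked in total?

Greedy: pick B (covers 4 new) → pick E (covers 3 new) → pick C (covers 1 new) → pick D (covers 1 new) → pick I (covers 1 new). Total picks: 5.

5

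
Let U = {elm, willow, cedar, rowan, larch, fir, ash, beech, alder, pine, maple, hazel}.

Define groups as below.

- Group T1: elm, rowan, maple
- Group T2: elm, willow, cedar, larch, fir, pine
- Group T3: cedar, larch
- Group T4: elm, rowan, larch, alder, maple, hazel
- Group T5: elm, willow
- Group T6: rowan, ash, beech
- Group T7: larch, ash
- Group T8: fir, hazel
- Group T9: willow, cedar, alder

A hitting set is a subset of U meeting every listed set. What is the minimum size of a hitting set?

4

The 4 items {elm, cedar, ash, hazel} hit every group.
The groups T3, T5, T6, T8 are pairwise disjoint, so any hitting set needs a separate item for each — at least 4. Hence 4 is optimal.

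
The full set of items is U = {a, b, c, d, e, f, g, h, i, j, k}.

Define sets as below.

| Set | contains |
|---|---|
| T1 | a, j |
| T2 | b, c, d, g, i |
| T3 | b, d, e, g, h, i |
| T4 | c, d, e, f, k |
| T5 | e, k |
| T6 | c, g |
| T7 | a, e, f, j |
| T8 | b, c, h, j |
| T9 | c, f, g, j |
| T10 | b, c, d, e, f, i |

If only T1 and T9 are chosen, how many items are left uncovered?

Union of T1, T9 = {a, c, f, g, j}.
Not covered: b, d, e, h, i, k — 6 items.

6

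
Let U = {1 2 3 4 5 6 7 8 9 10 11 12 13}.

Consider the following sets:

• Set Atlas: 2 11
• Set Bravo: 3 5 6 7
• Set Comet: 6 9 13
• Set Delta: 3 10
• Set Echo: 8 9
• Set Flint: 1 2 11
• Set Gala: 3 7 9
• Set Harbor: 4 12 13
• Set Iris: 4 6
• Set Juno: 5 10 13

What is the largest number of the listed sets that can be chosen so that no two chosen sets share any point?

Flint, Gala, Iris, Juno are pairwise disjoint (Flint={1,2,11}; Gala={3,7,9}; Iris={4,6}; Juno={5,10,13}).
Every remaining set overlaps one of these, and no 5 of the listed sets are pairwise disjoint, so 4 is the maximum.

4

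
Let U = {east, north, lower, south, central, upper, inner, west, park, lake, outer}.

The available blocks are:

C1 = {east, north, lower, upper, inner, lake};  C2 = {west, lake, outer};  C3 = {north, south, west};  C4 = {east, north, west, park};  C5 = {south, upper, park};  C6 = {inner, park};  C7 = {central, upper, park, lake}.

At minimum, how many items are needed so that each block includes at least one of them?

The 3 items {north, park, lake} hit every block.
No choice of 2 items meets every block, so 3 is the minimum.

3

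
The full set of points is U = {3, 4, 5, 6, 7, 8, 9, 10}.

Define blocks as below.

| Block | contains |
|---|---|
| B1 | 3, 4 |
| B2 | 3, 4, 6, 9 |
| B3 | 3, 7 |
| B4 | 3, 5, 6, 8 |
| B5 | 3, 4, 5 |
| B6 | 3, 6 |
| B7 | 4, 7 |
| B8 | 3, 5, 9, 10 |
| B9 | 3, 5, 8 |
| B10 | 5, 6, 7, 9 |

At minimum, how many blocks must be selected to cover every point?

3

B4, B7, and B8 cover everything between them: the union {3, 4, 5, 6, 7, 8, 9, 10} is all of U.
Only B8 contains 10, so B8 is forced; the remaining 4 points need at least 2 more blocks (each remaining block adds at most 2) — so at least 3 blocks are needed, and 3 is optimal.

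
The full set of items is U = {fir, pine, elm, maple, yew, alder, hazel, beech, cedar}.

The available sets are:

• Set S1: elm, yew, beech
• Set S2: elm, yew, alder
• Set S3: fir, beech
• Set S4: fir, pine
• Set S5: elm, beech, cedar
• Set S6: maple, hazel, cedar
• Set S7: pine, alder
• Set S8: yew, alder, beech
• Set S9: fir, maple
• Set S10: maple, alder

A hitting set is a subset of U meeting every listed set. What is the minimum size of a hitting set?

4

The 4 items {fir, alder, hazel, beech} hit every set.
No choice of 3 items meets every set, so 4 is the minimum.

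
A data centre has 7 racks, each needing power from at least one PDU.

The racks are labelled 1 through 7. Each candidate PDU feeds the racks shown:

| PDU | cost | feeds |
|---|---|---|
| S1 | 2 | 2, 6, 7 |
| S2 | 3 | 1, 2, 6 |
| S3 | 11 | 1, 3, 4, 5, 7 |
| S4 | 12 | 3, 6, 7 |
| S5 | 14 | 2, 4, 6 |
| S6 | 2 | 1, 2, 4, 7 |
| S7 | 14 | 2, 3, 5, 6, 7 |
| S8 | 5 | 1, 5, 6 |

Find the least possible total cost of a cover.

13

S1, S3 together cover every rack (S1 ∪ S3 = {1, 2, 3, 4, 5, 6, 7}); total cost 2 + 11 = 13.
The greedy pick S6, S1, S8, S3 costs 20; no covering selection beats 13.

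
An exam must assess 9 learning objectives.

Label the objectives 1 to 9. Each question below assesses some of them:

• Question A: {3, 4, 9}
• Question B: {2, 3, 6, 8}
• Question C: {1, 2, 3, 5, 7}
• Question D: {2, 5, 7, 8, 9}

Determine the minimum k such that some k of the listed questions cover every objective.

A and B and C together: A ∪ B ∪ C = {1, 2, 3, 4, 5, 6, 7, 8, 9} — every objective is covered.
Only C contains 1, so C is forced; the remaining 4 objectives need at least 2 more questions (each remaining question adds at most 2) — so at least 3 questions are needed, and 3 is optimal.

3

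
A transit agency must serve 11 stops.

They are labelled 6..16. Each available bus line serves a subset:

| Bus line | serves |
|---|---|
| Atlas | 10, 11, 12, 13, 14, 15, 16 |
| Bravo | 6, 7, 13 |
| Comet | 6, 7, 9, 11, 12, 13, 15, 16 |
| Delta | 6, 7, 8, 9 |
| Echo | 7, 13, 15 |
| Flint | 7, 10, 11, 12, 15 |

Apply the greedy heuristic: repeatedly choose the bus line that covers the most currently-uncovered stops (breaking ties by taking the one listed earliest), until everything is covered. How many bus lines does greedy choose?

3

Greedy: pick Comet (covers 8 new) → pick Atlas (covers 2 new) → pick Delta (covers 1 new). Total picks: 3.
(The true minimum cover uses only 2 bus lines, so greedy is not optimal here.)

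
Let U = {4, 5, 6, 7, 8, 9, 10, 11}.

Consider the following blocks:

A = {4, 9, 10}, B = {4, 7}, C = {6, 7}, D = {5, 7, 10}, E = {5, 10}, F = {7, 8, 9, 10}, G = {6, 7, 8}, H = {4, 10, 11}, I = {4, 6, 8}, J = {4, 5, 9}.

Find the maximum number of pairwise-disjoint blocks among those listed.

2

E, I are pairwise disjoint (E={5,10}; I={4,6,8}).
Every remaining block overlaps one of these, and no 3 of the listed blocks are pairwise disjoint, so 2 is the maximum.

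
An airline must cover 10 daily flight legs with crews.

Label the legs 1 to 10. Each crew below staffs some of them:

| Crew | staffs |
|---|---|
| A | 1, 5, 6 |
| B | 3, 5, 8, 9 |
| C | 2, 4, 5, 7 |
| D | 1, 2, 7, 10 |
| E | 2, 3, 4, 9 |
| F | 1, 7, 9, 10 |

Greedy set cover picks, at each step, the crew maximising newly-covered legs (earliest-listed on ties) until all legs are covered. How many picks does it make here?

4

Greedy: pick B (covers 4 new) → pick D (covers 4 new) → pick A (covers 1 new) → pick C (covers 1 new). Total picks: 4.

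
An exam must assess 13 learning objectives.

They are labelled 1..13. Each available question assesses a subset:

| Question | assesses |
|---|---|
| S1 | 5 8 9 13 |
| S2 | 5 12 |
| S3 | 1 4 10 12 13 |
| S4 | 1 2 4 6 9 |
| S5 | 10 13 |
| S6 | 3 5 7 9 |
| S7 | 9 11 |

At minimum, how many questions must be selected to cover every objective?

Take {S1, S3, S4, S6, S7}. Their union is {1, 2, 3, 4, 5, 6, 7, 8, 9, 10, 11, 12, 13}, which is all 13 objectives.
No 4 of the 7 questions cover everything (all 35 combinations miss at least one objective), so 5 is optimal.

5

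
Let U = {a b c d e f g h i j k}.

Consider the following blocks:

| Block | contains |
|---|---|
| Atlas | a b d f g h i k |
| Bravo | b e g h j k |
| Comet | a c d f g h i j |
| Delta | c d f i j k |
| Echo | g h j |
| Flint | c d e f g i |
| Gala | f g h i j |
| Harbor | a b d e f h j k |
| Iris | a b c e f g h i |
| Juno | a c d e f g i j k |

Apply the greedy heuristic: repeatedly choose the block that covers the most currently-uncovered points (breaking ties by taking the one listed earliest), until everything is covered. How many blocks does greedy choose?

Greedy: pick Juno (covers 9 new) → pick Atlas (covers 2 new). Total picks: 2.

2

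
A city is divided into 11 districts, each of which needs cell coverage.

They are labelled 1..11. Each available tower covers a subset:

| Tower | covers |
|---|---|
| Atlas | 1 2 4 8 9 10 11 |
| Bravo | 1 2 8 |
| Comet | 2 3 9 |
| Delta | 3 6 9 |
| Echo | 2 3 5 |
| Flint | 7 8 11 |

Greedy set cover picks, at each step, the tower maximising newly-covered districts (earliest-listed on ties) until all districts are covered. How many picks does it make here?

Greedy: pick Atlas (covers 7 new) → pick Delta (covers 2 new) → pick Echo (covers 1 new) → pick Flint (covers 1 new). Total picks: 4.

4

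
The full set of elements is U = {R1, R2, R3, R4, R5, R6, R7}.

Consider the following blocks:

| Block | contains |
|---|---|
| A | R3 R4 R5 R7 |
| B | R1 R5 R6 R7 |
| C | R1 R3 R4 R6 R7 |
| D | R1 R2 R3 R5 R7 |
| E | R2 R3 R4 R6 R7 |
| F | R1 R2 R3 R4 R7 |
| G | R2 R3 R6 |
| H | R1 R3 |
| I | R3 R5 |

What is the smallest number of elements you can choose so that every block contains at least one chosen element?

2

Take T = {R3, R5}. Each listed block contains at least one of these, so T is a hitting set of size 2.
No single element lies in every block, so at least 2 are needed and 2 is optimal.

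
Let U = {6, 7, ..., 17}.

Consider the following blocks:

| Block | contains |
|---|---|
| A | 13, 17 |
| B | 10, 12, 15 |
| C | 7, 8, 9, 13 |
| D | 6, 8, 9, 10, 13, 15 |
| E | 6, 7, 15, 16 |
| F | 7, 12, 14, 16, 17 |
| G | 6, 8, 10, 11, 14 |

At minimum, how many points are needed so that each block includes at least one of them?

3

Take H = {10, 13, 16}. Each listed block contains at least one of these, so H is a hitting set of size 3.
No choice of 2 points meets every block, so 3 is the minimum.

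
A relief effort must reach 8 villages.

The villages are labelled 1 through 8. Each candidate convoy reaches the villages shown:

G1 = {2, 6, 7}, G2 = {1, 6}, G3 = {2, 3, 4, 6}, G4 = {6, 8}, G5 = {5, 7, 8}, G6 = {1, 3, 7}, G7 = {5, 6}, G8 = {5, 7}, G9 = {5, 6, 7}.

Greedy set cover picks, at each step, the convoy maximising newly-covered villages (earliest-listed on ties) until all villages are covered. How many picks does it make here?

3

Greedy: pick G3 (covers 4 new) → pick G5 (covers 3 new) → pick G2 (covers 1 new). Total picks: 3.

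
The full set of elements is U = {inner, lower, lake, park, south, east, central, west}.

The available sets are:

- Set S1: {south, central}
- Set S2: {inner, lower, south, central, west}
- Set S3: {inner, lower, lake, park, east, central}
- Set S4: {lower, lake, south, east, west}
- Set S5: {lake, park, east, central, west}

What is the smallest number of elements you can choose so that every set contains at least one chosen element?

2

Take H = {east, central}. Each listed set contains at least one of these, so H is a hitting set of size 2.
No single element lies in every set, so at least 2 are needed and 2 is optimal.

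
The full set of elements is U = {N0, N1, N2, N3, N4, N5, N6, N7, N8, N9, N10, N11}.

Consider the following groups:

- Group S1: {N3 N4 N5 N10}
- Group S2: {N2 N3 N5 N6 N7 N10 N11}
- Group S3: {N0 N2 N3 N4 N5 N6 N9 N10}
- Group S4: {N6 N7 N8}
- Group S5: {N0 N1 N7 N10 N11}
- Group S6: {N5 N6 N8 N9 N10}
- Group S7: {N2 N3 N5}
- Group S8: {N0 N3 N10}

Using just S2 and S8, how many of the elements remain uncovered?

Union of S2, S8 = {N0, N2, N3, N5, N6, N7, N10, N11}.
Not covered: N1, N4, N8, N9 — 4 elements.

4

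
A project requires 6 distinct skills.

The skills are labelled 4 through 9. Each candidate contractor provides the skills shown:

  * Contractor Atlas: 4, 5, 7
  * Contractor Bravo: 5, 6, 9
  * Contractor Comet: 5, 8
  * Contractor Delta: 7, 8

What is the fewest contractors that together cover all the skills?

3

Atlas and Bravo and Comet together: Atlas ∪ Bravo ∪ Comet = {4, 5, 6, 7, 8, 9} — every skill is covered.
Only Atlas contains 4, so Atlas is forced; the remaining 3 skills need at least 2 more contractors (each remaining contractor adds at most 2) — so at least 3 contractors are needed, and 3 is optimal.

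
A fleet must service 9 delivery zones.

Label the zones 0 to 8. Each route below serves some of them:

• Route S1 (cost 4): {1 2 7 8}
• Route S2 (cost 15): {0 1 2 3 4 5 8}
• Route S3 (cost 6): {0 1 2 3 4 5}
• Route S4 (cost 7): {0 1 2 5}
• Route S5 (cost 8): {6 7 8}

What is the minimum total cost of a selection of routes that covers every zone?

14

S3, S5 together cover every zone (S3 ∪ S5 = {0, 1, 2, 3, 4, 5, 6, 7, 8}); total cost 6 + 8 = 14.
The greedy pick S1, S3, S5 costs 18; no covering selection beats 14.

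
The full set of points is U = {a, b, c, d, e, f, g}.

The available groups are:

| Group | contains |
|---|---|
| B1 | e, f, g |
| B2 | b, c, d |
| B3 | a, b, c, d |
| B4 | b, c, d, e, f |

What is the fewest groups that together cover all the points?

Take {B1, B3}. Their union is {a, b, c, d, e, f, g}, which is all 7 points.
No single group has all 7 points (the largest, B4, has 5), so 2 is optimal.

2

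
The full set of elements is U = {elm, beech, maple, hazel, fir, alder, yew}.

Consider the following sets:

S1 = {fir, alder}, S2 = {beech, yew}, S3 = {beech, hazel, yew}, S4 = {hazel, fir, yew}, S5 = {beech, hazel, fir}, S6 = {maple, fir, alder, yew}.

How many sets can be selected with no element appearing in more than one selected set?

S1, S3 are pairwise disjoint (S1={fir,alder}; S3={beech,hazel,yew}).
Every remaining set overlaps one of these, and no 3 of the listed sets are pairwise disjoint, so 2 is the maximum.

2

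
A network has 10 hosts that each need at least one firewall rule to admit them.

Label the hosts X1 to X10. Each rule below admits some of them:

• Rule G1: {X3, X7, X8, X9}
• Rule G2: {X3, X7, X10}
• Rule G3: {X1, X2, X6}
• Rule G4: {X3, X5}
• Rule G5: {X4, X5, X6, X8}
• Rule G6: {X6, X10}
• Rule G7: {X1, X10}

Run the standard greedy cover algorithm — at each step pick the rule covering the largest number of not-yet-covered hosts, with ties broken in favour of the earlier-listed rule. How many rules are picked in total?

4

Greedy: pick G1 (covers 4 new) → pick G3 (covers 3 new) → pick G5 (covers 2 new) → pick G2 (covers 1 new). Total picks: 4.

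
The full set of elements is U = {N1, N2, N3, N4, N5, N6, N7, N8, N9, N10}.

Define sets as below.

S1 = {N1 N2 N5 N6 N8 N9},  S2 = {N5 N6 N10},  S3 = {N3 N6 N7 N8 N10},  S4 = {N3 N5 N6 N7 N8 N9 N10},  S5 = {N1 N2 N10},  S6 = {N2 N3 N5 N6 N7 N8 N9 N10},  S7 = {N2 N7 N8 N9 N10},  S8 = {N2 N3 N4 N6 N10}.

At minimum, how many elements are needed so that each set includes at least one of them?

2

The 2 elements {N6, N10} hit every set.
No single element lies in every set, so at least 2 are needed and 2 is optimal.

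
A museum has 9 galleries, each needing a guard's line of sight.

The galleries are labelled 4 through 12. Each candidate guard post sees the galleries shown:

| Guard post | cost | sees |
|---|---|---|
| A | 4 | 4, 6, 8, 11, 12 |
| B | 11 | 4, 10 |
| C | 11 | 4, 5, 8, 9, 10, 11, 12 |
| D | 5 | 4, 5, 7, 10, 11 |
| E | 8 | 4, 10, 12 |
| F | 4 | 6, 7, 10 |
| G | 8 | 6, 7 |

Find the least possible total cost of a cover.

C, F together cover every gallery (C ∪ F = {4, 5, 6, 7, 8, 9, 10, 11, 12}); total cost 11 + 4 = 15.
The greedy pick A, D, C costs 20; no covering selection beats 15.

15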